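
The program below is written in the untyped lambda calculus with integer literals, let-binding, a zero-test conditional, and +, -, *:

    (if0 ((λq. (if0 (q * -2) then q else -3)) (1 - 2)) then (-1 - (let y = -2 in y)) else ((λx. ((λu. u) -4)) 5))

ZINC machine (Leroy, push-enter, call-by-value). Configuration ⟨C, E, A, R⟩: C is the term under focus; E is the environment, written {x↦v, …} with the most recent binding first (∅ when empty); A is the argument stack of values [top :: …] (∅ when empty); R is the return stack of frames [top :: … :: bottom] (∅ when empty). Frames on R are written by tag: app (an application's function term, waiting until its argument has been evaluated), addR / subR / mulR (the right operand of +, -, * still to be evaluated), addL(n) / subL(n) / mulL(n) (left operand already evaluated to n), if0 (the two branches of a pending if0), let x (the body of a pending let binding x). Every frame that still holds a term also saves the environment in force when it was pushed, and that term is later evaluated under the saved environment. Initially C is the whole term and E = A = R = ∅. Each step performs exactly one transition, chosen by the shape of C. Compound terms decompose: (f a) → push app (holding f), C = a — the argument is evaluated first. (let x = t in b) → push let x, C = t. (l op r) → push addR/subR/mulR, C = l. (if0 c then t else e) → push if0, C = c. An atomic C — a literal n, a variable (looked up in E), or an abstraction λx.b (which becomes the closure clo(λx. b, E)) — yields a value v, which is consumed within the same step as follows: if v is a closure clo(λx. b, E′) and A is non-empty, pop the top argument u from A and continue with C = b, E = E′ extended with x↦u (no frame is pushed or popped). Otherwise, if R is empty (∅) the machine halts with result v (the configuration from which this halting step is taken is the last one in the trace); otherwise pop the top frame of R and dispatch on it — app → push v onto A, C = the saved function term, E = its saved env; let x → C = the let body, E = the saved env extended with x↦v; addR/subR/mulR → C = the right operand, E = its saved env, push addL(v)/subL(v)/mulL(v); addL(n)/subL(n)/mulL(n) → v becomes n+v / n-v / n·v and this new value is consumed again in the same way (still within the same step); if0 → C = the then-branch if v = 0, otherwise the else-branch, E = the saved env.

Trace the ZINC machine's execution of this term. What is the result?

Answer: -4

Machine steps:
0. [C=(if0 ((λq. (if0 (q * -2) then q else -3)) (1 - 2)) then (-1 - (let y = -2 in y)) else ((λx. ((λu. u) -4)) 5)) | E=∅ | A=∅ | R=∅]
1. [C=((λq. (if0 (q * -2) then q else -3)) (1 - 2)) | E=∅ | A=∅ | R=[if0]]
2. [C=(1 - 2) | E=∅ | A=∅ | R=[app :: if0]]
3. [C=1 | E=∅ | A=∅ | R=[subR :: app :: if0]]
4. [C=2 | E=∅ | A=∅ | R=[subL(1) :: app :: if0]]
5. [C=(λq. (if0 (q * -2) then q else -3)) | E=∅ | A=[-1] | R=[if0]]
6. [C=(if0 (q * -2) then q else -3) | E={q↦-1} | A=∅ | R=[if0]]
7. [C=(q * -2) | E={q↦-1} | A=∅ | R=[if0 :: if0]]
8. [C=q | E={q↦-1} | A=∅ | R=[mulR :: if0 :: if0]]
9. [C=-2 | E={q↦-1} | A=∅ | R=[mulL(-1) :: if0 :: if0]]
10. [C=-3 | E={q↦-1} | A=∅ | R=[if0]]
11. [C=((λx. ((λu. u) -4)) 5) | E=∅ | A=∅ | R=∅]
12. [C=5 | E=∅ | A=∅ | R=[app]]
13. [C=(λx. ((λu. u) -4)) | E=∅ | A=[5] | R=∅]
14. [C=((λu. u) -4) | E={x↦5} | A=∅ | R=∅]
15. [C=-4 | E={x↦5} | A=∅ | R=[app]]
16. [C=(λu. u) | E={x↦5} | A=[-4] | R=∅]
17. [C=u | E={u↦-4, x↦5} | A=∅ | R=∅]
→ final value -4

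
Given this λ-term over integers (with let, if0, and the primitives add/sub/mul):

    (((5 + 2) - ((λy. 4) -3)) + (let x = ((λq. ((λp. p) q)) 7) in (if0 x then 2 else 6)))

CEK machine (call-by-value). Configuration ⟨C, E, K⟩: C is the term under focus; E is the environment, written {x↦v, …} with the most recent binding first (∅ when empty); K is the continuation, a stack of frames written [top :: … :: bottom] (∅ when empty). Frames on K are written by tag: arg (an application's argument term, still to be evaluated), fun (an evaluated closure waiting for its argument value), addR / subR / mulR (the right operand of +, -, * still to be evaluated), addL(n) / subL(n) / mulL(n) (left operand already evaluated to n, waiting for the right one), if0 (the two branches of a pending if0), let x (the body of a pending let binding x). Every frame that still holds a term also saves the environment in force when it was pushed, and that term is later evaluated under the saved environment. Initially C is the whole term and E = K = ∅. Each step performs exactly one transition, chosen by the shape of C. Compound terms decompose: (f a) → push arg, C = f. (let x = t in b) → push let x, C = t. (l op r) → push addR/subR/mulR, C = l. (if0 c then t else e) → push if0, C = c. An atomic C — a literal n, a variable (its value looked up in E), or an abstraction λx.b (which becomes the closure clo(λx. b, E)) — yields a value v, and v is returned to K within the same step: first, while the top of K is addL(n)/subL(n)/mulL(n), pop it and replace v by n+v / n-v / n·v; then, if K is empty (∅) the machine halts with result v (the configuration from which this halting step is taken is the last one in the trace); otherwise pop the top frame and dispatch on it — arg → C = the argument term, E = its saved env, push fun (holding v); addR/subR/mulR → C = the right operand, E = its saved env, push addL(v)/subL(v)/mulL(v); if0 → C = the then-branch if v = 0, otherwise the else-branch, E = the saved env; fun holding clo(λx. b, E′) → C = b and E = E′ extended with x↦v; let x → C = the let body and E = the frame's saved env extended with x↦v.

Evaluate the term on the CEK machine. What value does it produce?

Answer: 9

Derivation:
0. <C=(((5 + 2) - ((λy. 4) -3)) + (let x = ((λq. ((λp. p) q)) 7) in (if0 x then 2 else 6))), E=∅, K=∅>
1. <C=((5 + 2) - ((λy. 4) -3)), E=∅, K=[addR]>
2. <C=(5 + 2), E=∅, K=[subR :: addR]>
3. <C=5, E=∅, K=[addR :: subR :: addR]>
4. <C=2, E=∅, K=[addL(5) :: subR :: addR]>
5. <C=((λy. 4) -3), E=∅, K=[subL(7) :: addR]>
6. <C=(λy. 4), E=∅, K=[arg :: subL(7) :: addR]>
7. <C=-3, E=∅, K=[fun :: subL(7) :: addR]>
8. <C=4, E={y↦-3}, K=[subL(7) :: addR]>
9. <C=(let x = ((λq. ((λp. p) q)) 7) in (if0 x then 2 else 6)), E=∅, K=[addL(3)]>
10. <C=((λq. ((λp. p) q)) 7), E=∅, K=[let x :: addL(3)]>
11. <C=(λq. ((λp. p) q)), E=∅, K=[arg :: let x :: addL(3)]>
12. <C=7, E=∅, K=[fun :: let x :: addL(3)]>
13. <C=((λp. p) q), E={q↦7}, K=[let x :: addL(3)]>
14. <C=(λp. p), E={q↦7}, K=[arg :: let x :: addL(3)]>
15. <C=q, E={q↦7}, K=[fun :: let x :: addL(3)]>
16. <C=p, E={p↦7, q↦7}, K=[let x :: addL(3)]>
17. <C=(if0 x then 2 else 6), E={x↦7}, K=[addL(3)]>
18. <C=x, E={x↦7}, K=[if0 :: addL(3)]>
19. <C=6, E={x↦7}, K=[addL(3)]>
→ final value 9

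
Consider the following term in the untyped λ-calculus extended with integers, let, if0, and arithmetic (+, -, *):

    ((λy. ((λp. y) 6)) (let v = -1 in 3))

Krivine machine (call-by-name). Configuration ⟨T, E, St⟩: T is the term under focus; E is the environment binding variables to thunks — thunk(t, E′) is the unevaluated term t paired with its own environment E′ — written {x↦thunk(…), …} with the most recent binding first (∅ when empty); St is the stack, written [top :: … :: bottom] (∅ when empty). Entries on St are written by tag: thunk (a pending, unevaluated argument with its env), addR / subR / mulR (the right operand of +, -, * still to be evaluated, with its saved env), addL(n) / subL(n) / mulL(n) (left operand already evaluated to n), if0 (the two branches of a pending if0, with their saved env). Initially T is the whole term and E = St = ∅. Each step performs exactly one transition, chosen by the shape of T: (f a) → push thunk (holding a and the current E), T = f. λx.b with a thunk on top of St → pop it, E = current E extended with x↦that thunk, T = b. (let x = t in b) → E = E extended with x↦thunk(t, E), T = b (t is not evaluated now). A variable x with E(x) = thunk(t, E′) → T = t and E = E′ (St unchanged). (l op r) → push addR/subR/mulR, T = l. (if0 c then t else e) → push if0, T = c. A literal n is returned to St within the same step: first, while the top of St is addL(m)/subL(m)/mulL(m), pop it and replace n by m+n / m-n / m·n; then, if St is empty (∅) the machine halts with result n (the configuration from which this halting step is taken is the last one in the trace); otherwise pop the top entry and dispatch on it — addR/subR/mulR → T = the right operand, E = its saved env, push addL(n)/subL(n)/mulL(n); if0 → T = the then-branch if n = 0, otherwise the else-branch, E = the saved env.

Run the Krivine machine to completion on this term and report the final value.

0. [T=((λy. ((λp. y) 6)) (let v = -1 in 3)) | E=∅ | St=∅]
1. [T=(λy. ((λp. y) 6)) | E=∅ | St=[thunk]]
2. [T=((λp. y) 6) | E={y↦thunk((let v = -1 in 3), ∅)} | St=∅]
3. [T=(λp. y) | E={y↦thunk((let v = -1 in 3), ∅)} | St=[thunk]]
4. [T=y | E={p↦thunk(6, {y↦thunk((let v = -1 in 3), ∅)}), y↦thunk((let v = -1 in 3), ∅)} | St=∅]
5. [T=(let v = -1 in 3) | E=∅ | St=∅]
6. [T=3 | E={v↦thunk(-1, ∅)} | St=∅]
→ final value 3

Answer: 3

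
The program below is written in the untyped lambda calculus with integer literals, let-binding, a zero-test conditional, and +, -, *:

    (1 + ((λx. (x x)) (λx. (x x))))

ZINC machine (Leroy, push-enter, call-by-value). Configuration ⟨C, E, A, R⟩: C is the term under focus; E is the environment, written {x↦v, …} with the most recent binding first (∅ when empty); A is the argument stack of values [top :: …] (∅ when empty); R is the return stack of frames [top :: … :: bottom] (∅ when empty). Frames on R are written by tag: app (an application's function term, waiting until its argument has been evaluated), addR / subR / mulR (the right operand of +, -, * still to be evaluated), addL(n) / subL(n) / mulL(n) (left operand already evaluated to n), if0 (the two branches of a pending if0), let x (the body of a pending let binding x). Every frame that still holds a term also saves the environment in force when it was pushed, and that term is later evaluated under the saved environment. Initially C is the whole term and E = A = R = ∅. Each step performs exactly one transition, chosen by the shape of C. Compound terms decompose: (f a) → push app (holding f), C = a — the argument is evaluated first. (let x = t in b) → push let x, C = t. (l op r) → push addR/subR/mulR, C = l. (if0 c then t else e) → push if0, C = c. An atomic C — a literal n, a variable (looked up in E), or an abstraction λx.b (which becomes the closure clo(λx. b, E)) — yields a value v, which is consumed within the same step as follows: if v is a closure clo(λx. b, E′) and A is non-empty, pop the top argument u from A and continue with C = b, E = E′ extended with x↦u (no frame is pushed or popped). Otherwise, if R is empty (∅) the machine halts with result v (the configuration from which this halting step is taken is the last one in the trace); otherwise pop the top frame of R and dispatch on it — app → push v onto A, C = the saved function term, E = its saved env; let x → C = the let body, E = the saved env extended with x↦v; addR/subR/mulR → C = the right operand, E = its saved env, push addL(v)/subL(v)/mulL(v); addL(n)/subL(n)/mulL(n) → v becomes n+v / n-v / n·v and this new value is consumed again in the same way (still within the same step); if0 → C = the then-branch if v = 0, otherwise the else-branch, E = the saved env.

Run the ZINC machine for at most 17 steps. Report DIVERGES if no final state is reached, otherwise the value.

Answer: DIVERGES (no final state within 17 steps)

Machine steps:
0. ⟨C=(1 + ((λx. (x x)) (λx. (x x)))); E=∅; A=∅; R=∅⟩
1. ⟨C=1; E=∅; A=∅; R=[addR]⟩
2. ⟨C=((λx. (x x)) (λx. (x x))); E=∅; A=∅; R=[addL(1)]⟩
3. ⟨C=(λx. (x x)); E=∅; A=∅; R=[app :: addL(1)]⟩
4. ⟨C=(λx. (x x)); E=∅; A=[clo(λx. (x x), ∅)]; R=[addL(1)]⟩
5. ⟨C=(x x); E={x↦clo(λx. (x x), ∅)}; A=∅; R=[addL(1)]⟩
6. ⟨C=x; E={x↦clo(λx. (x x), ∅)}; A=∅; R=[app :: addL(1)]⟩
7. ⟨C=x; E={x↦clo(λx. (x x), ∅)}; A=[clo(λx. (x x), ∅)]; R=[addL(1)]⟩
… configuration repeats with period 3 (steps 5–7 recur indefinitely) …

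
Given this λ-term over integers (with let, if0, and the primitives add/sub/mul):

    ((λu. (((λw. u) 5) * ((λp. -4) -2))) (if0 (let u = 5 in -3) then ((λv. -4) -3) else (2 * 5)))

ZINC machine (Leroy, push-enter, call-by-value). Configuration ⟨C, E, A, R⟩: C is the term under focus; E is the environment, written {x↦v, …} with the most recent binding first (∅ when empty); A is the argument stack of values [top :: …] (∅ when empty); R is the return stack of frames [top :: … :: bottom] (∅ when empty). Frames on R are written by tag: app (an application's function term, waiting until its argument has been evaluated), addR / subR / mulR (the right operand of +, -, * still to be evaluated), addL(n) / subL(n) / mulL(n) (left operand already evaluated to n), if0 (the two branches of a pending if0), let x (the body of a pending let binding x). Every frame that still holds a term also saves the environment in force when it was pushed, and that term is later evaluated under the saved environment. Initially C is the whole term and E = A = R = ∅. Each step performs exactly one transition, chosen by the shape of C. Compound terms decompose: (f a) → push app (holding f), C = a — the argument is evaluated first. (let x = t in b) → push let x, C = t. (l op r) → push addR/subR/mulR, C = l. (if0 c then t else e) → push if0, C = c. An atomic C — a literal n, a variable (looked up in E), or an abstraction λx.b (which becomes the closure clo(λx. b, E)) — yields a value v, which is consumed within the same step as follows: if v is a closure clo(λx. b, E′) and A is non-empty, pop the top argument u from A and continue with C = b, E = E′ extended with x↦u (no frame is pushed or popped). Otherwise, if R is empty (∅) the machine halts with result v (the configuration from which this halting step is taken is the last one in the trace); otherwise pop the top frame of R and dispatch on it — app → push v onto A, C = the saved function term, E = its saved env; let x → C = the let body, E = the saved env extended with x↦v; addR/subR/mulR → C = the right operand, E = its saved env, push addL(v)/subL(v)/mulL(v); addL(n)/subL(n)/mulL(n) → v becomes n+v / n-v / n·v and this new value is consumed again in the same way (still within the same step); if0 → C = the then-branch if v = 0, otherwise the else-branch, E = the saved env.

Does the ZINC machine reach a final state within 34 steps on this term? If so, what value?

Answer: -40

Derivation:
0. ⟨C=((λu. (((λw. u) 5) * ((λp. -4) -2))) (if0 (let u = 5 in -3) then ((λv. -4) -3) else (2 * 5))); E=∅; A=∅; R=∅⟩
1. ⟨C=(if0 (let u = 5 in -3) then ((λv. -4) -3) else (2 * 5)); E=∅; A=∅; R=[app]⟩
2. ⟨C=(let u = 5 in -3); E=∅; A=∅; R=[if0 :: app]⟩
3. ⟨C=5; E=∅; A=∅; R=[let u :: if0 :: app]⟩
4. ⟨C=-3; E={u↦5}; A=∅; R=[if0 :: app]⟩
5. ⟨C=(2 * 5); E=∅; A=∅; R=[app]⟩
6. ⟨C=2; E=∅; A=∅; R=[mulR :: app]⟩
7. ⟨C=5; E=∅; A=∅; R=[mulL(2) :: app]⟩
8. ⟨C=(λu. (((λw. u) 5) * ((λp. -4) -2))); E=∅; A=[10]; R=∅⟩
9. ⟨C=(((λw. u) 5) * ((λp. -4) -2)); E={u↦10}; A=∅; R=∅⟩
10. ⟨C=((λw. u) 5); E={u↦10}; A=∅; R=[mulR]⟩
11. ⟨C=5; E={u↦10}; A=∅; R=[app :: mulR]⟩
12. ⟨C=(λw. u); E={u↦10}; A=[5]; R=[mulR]⟩
13. ⟨C=u; E={w↦5, u↦10}; A=∅; R=[mulR]⟩
14. ⟨C=((λp. -4) -2); E={u↦10}; A=∅; R=[mulL(10)]⟩
15. ⟨C=-2; E={u↦10}; A=∅; R=[app :: mulL(10)]⟩
16. ⟨C=(λp. -4); E={u↦10}; A=[-2]; R=[mulL(10)]⟩
17. ⟨C=-4; E={p↦-2, u↦10}; A=∅; R=[mulL(10)]⟩
→ final value -40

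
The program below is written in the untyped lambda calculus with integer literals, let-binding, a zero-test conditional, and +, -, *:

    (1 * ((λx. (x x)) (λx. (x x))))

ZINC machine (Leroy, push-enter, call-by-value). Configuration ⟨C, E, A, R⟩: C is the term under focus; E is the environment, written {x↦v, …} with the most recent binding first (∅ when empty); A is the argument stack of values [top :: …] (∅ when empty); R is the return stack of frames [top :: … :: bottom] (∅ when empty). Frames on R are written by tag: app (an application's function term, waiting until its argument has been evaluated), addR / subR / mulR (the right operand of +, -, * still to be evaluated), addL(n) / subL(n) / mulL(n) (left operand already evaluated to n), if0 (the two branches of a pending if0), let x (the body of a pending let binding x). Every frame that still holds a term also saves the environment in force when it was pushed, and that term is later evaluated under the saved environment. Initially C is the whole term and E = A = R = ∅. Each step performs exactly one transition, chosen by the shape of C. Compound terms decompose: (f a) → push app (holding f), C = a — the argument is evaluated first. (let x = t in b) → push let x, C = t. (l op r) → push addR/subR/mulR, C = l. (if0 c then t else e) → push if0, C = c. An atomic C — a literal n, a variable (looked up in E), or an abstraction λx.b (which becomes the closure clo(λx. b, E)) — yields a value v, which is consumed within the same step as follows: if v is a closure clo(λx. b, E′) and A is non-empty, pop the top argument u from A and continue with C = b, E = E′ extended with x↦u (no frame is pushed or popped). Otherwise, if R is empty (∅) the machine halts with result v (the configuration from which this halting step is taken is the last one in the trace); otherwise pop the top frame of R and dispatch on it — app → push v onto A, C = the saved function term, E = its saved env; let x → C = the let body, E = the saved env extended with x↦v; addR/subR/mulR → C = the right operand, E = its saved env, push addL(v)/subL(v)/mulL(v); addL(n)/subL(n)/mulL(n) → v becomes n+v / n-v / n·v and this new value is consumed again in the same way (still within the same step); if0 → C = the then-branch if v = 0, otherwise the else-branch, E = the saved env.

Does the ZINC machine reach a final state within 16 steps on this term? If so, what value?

t=0: ⟨C=(1 * ((λx. (x x)) (λx. (x x)))); E=∅; A=∅; R=∅⟩
t=1: ⟨C=1; E=∅; A=∅; R=[mulR]⟩
t=2: ⟨C=((λx. (x x)) (λx. (x x))); E=∅; A=∅; R=[mulL(1)]⟩
t=3: ⟨C=(λx. (x x)); E=∅; A=∅; R=[app :: mulL(1)]⟩
t=4: ⟨C=(λx. (x x)); E=∅; A=[clo(λx. (x x), ∅)]; R=[mulL(1)]⟩
t=5: ⟨C=(x x); E={x↦clo(λx. (x x), ∅)}; A=∅; R=[mulL(1)]⟩
t=6: ⟨C=x; E={x↦clo(λx. (x x), ∅)}; A=∅; R=[app :: mulL(1)]⟩
t=7: ⟨C=x; E={x↦clo(λx. (x x), ∅)}; A=[clo(λx. (x x), ∅)]; R=[mulL(1)]⟩
… configuration repeats with period 3 (steps 5–7 recur indefinitely) …

Answer: DIVERGES (no final state within 16 steps)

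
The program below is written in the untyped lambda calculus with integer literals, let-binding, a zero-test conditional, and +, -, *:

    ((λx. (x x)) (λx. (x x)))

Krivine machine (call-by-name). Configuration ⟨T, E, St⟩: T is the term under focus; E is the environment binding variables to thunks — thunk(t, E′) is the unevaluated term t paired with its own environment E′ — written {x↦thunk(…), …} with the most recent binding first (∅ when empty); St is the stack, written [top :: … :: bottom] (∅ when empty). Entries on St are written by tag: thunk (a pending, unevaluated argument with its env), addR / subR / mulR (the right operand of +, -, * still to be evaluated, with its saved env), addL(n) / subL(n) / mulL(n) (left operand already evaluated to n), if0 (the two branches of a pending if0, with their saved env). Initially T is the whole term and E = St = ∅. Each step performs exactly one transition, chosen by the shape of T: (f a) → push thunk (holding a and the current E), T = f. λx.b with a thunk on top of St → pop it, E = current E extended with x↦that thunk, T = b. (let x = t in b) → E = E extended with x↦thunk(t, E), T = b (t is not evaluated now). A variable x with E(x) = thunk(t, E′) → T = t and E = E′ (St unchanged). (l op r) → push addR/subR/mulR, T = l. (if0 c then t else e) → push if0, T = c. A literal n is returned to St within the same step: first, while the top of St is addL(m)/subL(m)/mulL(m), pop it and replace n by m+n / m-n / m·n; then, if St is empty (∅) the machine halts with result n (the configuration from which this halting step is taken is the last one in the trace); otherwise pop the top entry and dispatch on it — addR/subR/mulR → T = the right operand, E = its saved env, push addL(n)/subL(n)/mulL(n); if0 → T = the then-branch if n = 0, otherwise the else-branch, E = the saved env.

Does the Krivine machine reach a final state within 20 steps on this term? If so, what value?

[0] ⟨T=((λx. (x x)) (λx. (x x))); E=∅; St=∅⟩
[1] ⟨T=(λx. (x x)); E=∅; St=[thunk]⟩
[2] ⟨T=(x x); E={x↦thunk((λx. (x x)), ∅)}; St=∅⟩
[3] ⟨T=x; E={x↦thunk((λx. (x x)), ∅)}; St=[thunk]⟩
[4] ⟨T=(λx. (x x)); E=∅; St=[thunk]⟩
[5] ⟨T=(x x); E={x↦thunk(x, {x↦thunk((λx. (x x)), ∅)})}; St=∅⟩
[6] ⟨T=x; E={x↦thunk(x, {x↦thunk((λx. (x x)), ∅)})}; St=[thunk]⟩
[7] ⟨T=x; E={x↦thunk((λx. (x x)), ∅)}; St=[thunk]⟩
[8] ⟨T=(λx. (x x)); E=∅; St=[thunk]⟩
[9] ⟨T=(x x); E={x↦thunk(x, {x↦thunk(x, {x↦thunk((λx. (x x)), ∅)})})}; St=∅⟩
[10] ⟨T=x; E={x↦thunk(x, {x↦thunk(x, {x↦thunk((λx. (x x)), ∅)})})}; St=[thunk]⟩
[11] ⟨T=x; E={x↦thunk(x, {x↦thunk((λx. (x x)), ∅)})}; St=[thunk]⟩
[12] ⟨T=x; E={x↦thunk((λx. (x x)), ∅)}; St=[thunk]⟩
[13] ⟨T=(λx. (x x)); E=∅; St=[thunk]⟩
[14] ⟨T=(x x); E={x↦thunk(x, {x↦thunk(x, {x↦thunk(x, {x↦thunk((λx. (x x)), ∅)})})})}; St=∅⟩
[15] ⟨T=x; E={x↦thunk(x, {x↦thunk(x, {x↦thunk(x, {x↦thunk((λx. (x x)), ∅)})})})}; St=[thunk]⟩
[16] ⟨T=x; E={x↦thunk(x, {x↦thunk(x, {x↦thunk((λx. (x x)), ∅)})})}; St=[thunk]⟩
[17] ⟨T=x; E={x↦thunk(x, {x↦thunk((λx. (x x)), ∅)})}; St=[thunk]⟩
[18] ⟨T=x; E={x↦thunk((λx. (x x)), ∅)}; St=[thunk]⟩
[19] ⟨T=(λx. (x x)); E=∅; St=[thunk]⟩
[20] ⟨T=(x x); E={x↦thunk(x, {x↦thunk(x, {x↦thunk(x, {x↦thunk(x, {x↦thunk((λx. (x x)), ∅)})})})})}; St=∅⟩
→ 20 transitions taken and the configuration is still not final: no result within 20 steps

Answer: DIVERGES (no final state within 20 steps)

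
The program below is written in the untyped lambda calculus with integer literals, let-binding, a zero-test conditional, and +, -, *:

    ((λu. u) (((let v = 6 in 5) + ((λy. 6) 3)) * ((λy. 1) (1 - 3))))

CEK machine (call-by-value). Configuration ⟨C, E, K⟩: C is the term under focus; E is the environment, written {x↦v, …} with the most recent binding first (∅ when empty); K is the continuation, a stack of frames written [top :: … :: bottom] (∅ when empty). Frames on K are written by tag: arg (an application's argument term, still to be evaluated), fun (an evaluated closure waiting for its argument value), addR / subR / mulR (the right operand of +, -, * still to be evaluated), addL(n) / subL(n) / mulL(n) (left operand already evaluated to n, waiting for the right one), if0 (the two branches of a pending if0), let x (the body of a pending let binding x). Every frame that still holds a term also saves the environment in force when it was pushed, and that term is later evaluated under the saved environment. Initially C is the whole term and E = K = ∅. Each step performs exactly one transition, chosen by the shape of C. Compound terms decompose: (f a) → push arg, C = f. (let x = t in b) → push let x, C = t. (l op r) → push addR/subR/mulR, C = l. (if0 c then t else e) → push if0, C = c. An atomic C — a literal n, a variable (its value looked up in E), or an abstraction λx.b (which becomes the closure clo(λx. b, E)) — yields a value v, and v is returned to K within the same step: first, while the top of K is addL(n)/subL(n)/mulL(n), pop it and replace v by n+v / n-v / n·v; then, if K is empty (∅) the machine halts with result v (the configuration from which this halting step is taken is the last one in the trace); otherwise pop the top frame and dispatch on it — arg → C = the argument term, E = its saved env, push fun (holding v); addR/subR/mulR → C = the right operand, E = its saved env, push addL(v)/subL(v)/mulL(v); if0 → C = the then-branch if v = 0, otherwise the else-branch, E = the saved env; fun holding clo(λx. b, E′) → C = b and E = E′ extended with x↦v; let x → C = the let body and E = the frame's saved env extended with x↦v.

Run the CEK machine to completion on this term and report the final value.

[0] [C=((λu. u) (((let v = 6 in 5) + ((λy. 6) 3)) * ((λy. 1) (1 - 3)))) | E=∅ | K=∅]
[1] [C=(λu. u) | E=∅ | K=[arg]]
[2] [C=(((let v = 6 in 5) + ((λy. 6) 3)) * ((λy. 1) (1 - 3))) | E=∅ | K=[fun]]
[3] [C=((let v = 6 in 5) + ((λy. 6) 3)) | E=∅ | K=[mulR :: fun]]
[4] [C=(let v = 6 in 5) | E=∅ | K=[addR :: mulR :: fun]]
[5] [C=6 | E=∅ | K=[let v :: addR :: mulR :: fun]]
[6] [C=5 | E={v↦6} | K=[addR :: mulR :: fun]]
[7] [C=((λy. 6) 3) | E=∅ | K=[addL(5) :: mulR :: fun]]
[8] [C=(λy. 6) | E=∅ | K=[arg :: addL(5) :: mulR :: fun]]
[9] [C=3 | E=∅ | K=[fun :: addL(5) :: mulR :: fun]]
[10] [C=6 | E={y↦3} | K=[addL(5) :: mulR :: fun]]
[11] [C=((λy. 1) (1 - 3)) | E=∅ | K=[mulL(11) :: fun]]
[12] [C=(λy. 1) | E=∅ | K=[arg :: mulL(11) :: fun]]
[13] [C=(1 - 3) | E=∅ | K=[fun :: mulL(11) :: fun]]
[14] [C=1 | E=∅ | K=[subR :: fun :: mulL(11) :: fun]]
[15] [C=3 | E=∅ | K=[subL(1) :: fun :: mulL(11) :: fun]]
[16] [C=1 | E={y↦-2} | K=[mulL(11) :: fun]]
[17] [C=u | E={u↦11} | K=∅]
→ final value 11

Answer: 11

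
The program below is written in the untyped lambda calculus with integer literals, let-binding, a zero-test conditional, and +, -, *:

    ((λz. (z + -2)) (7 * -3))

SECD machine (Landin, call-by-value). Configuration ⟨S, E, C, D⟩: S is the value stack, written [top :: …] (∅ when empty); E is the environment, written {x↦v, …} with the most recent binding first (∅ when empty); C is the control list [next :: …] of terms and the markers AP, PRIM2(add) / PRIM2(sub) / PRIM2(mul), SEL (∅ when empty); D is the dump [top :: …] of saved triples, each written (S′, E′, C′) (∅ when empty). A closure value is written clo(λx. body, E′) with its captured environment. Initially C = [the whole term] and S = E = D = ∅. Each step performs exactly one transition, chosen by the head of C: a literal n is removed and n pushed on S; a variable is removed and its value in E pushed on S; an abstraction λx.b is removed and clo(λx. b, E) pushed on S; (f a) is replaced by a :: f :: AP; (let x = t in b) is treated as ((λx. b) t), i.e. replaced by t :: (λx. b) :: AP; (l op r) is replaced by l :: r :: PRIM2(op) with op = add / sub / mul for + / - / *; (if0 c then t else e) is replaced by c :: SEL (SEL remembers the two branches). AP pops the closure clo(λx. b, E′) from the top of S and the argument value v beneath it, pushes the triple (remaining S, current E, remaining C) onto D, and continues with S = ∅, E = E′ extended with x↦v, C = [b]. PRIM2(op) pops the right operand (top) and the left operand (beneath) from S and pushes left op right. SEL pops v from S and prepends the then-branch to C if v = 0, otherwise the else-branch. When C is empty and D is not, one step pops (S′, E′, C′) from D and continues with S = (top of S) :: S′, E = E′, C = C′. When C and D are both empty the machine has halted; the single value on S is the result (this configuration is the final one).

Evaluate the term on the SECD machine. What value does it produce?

[0] <S=∅, E=∅, C=[((λz. (z + -2)) (7 * -3))], D=∅>
[1] <S=∅, E=∅, C=[(7 * -3) :: (λz. (z + -2)) :: AP], D=∅>
[2] <S=∅, E=∅, C=[7 :: -3 :: PRIM2(mul) :: (λz. (z + -2)) :: AP], D=∅>
[3] <S=[7], E=∅, C=[-3 :: PRIM2(mul) :: (λz. (z + -2)) :: AP], D=∅>
[4] <S=[-3 :: 7], E=∅, C=[PRIM2(mul) :: (λz. (z + -2)) :: AP], D=∅>
[5] <S=[-21], E=∅, C=[(λz. (z + -2)) :: AP], D=∅>
[6] <S=[clo(λz. (z + -2), ∅) :: -21], E=∅, C=[AP], D=∅>
[7] <S=∅, E={z↦-21}, C=[(z + -2)], D=[(∅, ∅, ∅)]>
[8] <S=∅, E={z↦-21}, C=[z :: -2 :: PRIM2(add)], D=[(∅, ∅, ∅)]>
[9] <S=[-21], E={z↦-21}, C=[-2 :: PRIM2(add)], D=[(∅, ∅, ∅)]>
[10] <S=[-2 :: -21], E={z↦-21}, C=[PRIM2(add)], D=[(∅, ∅, ∅)]>
[11] <S=[-23], E={z↦-21}, C=∅, D=[(∅, ∅, ∅)]>
[12] <S=[-23], E=∅, C=∅, D=∅>
→ final value -23

Answer: -23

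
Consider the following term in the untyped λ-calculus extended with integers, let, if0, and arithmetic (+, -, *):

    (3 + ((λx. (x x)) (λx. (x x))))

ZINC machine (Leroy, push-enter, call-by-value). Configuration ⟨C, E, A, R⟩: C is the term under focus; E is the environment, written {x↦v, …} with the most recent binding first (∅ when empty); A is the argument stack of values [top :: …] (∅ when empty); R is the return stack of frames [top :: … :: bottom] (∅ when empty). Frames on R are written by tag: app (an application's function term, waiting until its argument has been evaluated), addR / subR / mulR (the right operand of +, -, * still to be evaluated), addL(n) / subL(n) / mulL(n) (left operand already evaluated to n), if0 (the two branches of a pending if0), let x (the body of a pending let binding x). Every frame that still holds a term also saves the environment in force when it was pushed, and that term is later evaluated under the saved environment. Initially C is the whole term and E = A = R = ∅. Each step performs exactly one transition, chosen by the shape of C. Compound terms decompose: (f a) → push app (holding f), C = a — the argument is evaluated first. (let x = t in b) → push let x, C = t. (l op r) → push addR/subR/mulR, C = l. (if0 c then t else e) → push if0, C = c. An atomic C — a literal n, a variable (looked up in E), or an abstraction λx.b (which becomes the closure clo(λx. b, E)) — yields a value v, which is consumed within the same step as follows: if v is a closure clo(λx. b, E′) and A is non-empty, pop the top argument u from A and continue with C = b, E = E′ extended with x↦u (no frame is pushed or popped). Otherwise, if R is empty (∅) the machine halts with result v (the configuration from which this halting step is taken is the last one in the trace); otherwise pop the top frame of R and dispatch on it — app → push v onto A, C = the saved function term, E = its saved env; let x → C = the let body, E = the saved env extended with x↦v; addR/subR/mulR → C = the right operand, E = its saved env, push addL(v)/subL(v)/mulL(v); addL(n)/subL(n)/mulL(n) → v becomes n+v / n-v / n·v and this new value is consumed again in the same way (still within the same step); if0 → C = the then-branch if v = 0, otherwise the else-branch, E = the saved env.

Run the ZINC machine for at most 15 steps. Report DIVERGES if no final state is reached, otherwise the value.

Answer: DIVERGES (no final state within 15 steps)

Execution trace:
t=0: ⟨C=(3 + ((λx. (x x)) (λx. (x x)))); E=∅; A=∅; R=∅⟩
t=1: ⟨C=3; E=∅; A=∅; R=[addR]⟩
t=2: ⟨C=((λx. (x x)) (λx. (x x))); E=∅; A=∅; R=[addL(3)]⟩
t=3: ⟨C=(λx. (x x)); E=∅; A=∅; R=[app :: addL(3)]⟩
t=4: ⟨C=(λx. (x x)); E=∅; A=[clo(λx. (x x), ∅)]; R=[addL(3)]⟩
t=5: ⟨C=(x x); E={x↦clo(λx. (x x), ∅)}; A=∅; R=[addL(3)]⟩
t=6: ⟨C=x; E={x↦clo(λx. (x x), ∅)}; A=∅; R=[app :: addL(3)]⟩
t=7: ⟨C=x; E={x↦clo(λx. (x x), ∅)}; A=[clo(λx. (x x), ∅)]; R=[addL(3)]⟩
… configuration repeats with period 3 (steps 5–7 recur indefinitely) …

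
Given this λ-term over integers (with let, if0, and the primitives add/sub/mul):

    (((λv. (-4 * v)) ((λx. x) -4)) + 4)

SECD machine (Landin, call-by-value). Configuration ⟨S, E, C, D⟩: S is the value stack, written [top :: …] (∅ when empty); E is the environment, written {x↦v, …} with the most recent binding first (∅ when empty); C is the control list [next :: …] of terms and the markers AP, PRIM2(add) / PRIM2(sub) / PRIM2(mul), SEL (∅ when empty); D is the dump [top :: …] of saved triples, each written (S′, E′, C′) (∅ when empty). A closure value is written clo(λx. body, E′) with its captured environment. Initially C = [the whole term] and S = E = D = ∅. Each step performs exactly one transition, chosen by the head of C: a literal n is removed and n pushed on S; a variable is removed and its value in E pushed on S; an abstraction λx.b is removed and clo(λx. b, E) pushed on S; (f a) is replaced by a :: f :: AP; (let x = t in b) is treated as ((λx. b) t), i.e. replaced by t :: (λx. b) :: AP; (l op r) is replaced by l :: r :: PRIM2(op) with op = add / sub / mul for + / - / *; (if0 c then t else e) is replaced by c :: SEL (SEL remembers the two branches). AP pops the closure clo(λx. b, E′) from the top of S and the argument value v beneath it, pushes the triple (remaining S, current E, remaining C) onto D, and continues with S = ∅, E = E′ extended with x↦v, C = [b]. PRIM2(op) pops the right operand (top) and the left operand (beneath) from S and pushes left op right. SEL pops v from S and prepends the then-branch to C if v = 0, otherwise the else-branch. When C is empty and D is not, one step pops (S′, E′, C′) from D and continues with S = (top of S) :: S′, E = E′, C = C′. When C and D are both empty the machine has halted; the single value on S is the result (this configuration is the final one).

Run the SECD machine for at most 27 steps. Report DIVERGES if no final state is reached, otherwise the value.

t=0: ⟨S=∅; E=∅; C=[(((λv. (-4 * v)) ((λx. x) -4)) + 4)]; D=∅⟩
t=1: ⟨S=∅; E=∅; C=[((λv. (-4 * v)) ((λx. x) -4)) :: 4 :: PRIM2(add)]; D=∅⟩
t=2: ⟨S=∅; E=∅; C=[((λx. x) -4) :: (λv. (-4 * v)) :: AP :: 4 :: PRIM2(add)]; D=∅⟩
t=3: ⟨S=∅; E=∅; C=[-4 :: (λx. x) :: AP :: (λv. (-4 * v)) :: AP :: 4 :: PRIM2(add)]; D=∅⟩
t=4: ⟨S=[-4]; E=∅; C=[(λx. x) :: AP :: (λv. (-4 * v)) :: AP :: 4 :: PRIM2(add)]; D=∅⟩
t=5: ⟨S=[clo(λx. x, ∅) :: -4]; E=∅; C=[AP :: (λv. (-4 * v)) :: AP :: 4 :: PRIM2(add)]; D=∅⟩
t=6: ⟨S=∅; E={x↦-4}; C=[x]; D=[(∅, ∅, [(λv. (-4 * v)) :: AP :: 4 :: PRIM2(add)])]⟩
t=7: ⟨S=[-4]; E={x↦-4}; C=∅; D=[(∅, ∅, [(λv. (-4 * v)) :: AP :: 4 :: PRIM2(add)])]⟩
t=8: ⟨S=[-4]; E=∅; C=[(λv. (-4 * v)) :: AP :: 4 :: PRIM2(add)]; D=∅⟩
t=9: ⟨S=[clo(λv. (-4 * v), ∅) :: -4]; E=∅; C=[AP :: 4 :: PRIM2(add)]; D=∅⟩
t=10: ⟨S=∅; E={v↦-4}; C=[(-4 * v)]; D=[(∅, ∅, [4 :: PRIM2(add)])]⟩
t=11: ⟨S=∅; E={v↦-4}; C=[-4 :: v :: PRIM2(mul)]; D=[(∅, ∅, [4 :: PRIM2(add)])]⟩
t=12: ⟨S=[-4]; E={v↦-4}; C=[v :: PRIM2(mul)]; D=[(∅, ∅, [4 :: PRIM2(add)])]⟩
t=13: ⟨S=[-4 :: -4]; E={v↦-4}; C=[PRIM2(mul)]; D=[(∅, ∅, [4 :: PRIM2(add)])]⟩
t=14: ⟨S=[16]; E={v↦-4}; C=∅; D=[(∅, ∅, [4 :: PRIM2(add)])]⟩
t=15: ⟨S=[16]; E=∅; C=[4 :: PRIM2(add)]; D=∅⟩
t=16: ⟨S=[4 :: 16]; E=∅; C=[PRIM2(add)]; D=∅⟩
t=17: ⟨S=[20]; E=∅; C=∅; D=∅⟩
→ final value 20

Answer: 20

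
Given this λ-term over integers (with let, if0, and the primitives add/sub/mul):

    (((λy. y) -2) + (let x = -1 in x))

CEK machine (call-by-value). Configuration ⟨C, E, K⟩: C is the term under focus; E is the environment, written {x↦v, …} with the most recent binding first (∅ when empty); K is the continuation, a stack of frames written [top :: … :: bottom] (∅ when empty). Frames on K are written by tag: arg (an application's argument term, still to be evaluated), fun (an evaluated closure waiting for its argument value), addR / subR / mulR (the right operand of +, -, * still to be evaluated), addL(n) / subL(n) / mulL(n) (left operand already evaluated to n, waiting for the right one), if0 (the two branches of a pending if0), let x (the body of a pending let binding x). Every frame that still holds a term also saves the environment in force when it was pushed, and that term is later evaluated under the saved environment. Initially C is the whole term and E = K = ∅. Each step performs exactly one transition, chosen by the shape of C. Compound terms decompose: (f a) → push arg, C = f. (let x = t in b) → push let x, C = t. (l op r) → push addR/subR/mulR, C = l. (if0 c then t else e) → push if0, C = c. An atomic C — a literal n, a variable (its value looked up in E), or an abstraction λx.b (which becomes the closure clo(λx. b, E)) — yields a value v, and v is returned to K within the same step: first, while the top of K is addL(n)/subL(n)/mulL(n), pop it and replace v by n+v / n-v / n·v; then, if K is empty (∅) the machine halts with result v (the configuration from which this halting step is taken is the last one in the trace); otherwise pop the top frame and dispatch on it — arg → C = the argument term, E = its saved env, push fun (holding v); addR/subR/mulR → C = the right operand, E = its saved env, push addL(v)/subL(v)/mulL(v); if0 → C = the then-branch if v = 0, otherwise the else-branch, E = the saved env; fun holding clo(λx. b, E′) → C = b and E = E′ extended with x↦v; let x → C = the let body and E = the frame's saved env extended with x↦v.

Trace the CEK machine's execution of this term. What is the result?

Answer: -3

Derivation:
0. ⟨C=(((λy. y) -2) + (let x = -1 in x)); E=∅; K=∅⟩
1. ⟨C=((λy. y) -2); E=∅; K=[addR]⟩
2. ⟨C=(λy. y); E=∅; K=[arg :: addR]⟩
3. ⟨C=-2; E=∅; K=[fun :: addR]⟩
4. ⟨C=y; E={y↦-2}; K=[addR]⟩
5. ⟨C=(let x = -1 in x); E=∅; K=[addL(-2)]⟩
6. ⟨C=-1; E=∅; K=[let x :: addL(-2)]⟩
7. ⟨C=x; E={x↦-1}; K=[addL(-2)]⟩
→ final value -3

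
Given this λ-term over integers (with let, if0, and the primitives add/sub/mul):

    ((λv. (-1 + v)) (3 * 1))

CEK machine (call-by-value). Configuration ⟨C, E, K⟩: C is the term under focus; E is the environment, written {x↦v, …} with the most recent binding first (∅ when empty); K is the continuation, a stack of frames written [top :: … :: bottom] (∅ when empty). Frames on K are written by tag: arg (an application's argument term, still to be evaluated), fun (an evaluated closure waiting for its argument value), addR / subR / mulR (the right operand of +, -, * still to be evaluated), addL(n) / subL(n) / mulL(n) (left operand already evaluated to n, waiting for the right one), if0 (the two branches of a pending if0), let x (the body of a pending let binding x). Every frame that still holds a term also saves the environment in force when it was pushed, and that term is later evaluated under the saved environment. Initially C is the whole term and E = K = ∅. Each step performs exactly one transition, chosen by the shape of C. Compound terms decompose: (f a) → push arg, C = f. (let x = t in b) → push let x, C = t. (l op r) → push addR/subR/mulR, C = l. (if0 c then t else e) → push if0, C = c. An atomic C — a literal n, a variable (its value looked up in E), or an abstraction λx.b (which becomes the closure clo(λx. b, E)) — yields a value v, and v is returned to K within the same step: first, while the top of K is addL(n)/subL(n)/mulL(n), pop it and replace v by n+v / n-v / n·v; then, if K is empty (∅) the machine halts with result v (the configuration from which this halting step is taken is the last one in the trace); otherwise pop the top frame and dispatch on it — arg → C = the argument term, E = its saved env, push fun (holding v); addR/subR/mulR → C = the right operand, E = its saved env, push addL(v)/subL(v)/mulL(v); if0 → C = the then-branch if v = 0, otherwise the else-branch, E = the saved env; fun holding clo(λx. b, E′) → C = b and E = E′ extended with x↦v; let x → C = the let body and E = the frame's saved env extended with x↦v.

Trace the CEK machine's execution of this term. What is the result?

[0] ⟨C=((λv. (-1 + v)) (3 * 1)); E=∅; K=∅⟩
[1] ⟨C=(λv. (-1 + v)); E=∅; K=[arg]⟩
[2] ⟨C=(3 * 1); E=∅; K=[fun]⟩
[3] ⟨C=3; E=∅; K=[mulR :: fun]⟩
[4] ⟨C=1; E=∅; K=[mulL(3) :: fun]⟩
[5] ⟨C=(-1 + v); E={v↦3}; K=∅⟩
[6] ⟨C=-1; E={v↦3}; K=[addR]⟩
[7] ⟨C=v; E={v↦3}; K=[addL(-1)]⟩
→ final value 2

Answer: 2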